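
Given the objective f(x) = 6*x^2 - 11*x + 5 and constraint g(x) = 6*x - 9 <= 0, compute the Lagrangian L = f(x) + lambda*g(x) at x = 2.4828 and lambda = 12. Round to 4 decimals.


Step 1: Evaluate f(x).
f(2.4828) = 6*2.4828^2 - 11*2.4828 + 5 = 14.675
Step 2: Evaluate g(x).
g(2.4828) = 6*2.4828 - 9 = 5.8968
Step 3: Compute Lagrangian.
L = 14.675 + 12*5.8968 = 85.4366


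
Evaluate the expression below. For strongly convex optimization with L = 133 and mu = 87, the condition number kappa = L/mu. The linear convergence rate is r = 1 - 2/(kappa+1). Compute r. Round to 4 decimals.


Step 1: Compute the condition number.
kappa = L/mu = 133/87 = 1.5287
Step 2: Compute the convergence rate.
r = 1 - 2/(kappa + 1) = 1 - 2*mu/(L + mu) = (L - mu)/(L + mu) = 46/220 = 0.2091


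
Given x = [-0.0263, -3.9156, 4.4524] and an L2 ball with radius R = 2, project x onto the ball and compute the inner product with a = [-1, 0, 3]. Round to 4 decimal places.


Step 1: Compute ||x|| (intermediates to 6 decimals).
||x|| = sqrt((-0.0263)^2 + (-3.9156)^2 + 4.4524^2) = 5.92929
Step 2: Project.
Since ||x|| > R, scale = R/||x|| = 2/5.92929 = 0.337309, proj(x) = scale * x
proj(x) = [-0.008871, -1.320767, 1.501835]
Step 3: Dot product.
a^T * proj(x) = -1*(-0.008871) + 0*(-1.320767) + 3*1.501835 = 4.5144


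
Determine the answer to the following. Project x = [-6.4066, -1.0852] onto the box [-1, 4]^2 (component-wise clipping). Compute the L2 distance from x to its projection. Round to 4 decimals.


Project each component onto [-1, 4].
clip(-6.4066) = -1.0, clip(-1.0852) = -1.0
Projection = [-1.0, -1.0]
Squared diffs: [29.2313, 0.0073]
Distance = sqrt(29.2386) = 5.4073


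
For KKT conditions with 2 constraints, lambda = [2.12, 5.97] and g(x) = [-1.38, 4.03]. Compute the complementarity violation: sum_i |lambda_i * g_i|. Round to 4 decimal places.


KKT complementary slackness check:
lambda_1 * g_1 = 2.12 * -1.38 = -2.9256
lambda_2 * g_2 = 5.97 * 4.03 = 24.0591
Total violation = 2.9256 + 24.0591 = 26.9847


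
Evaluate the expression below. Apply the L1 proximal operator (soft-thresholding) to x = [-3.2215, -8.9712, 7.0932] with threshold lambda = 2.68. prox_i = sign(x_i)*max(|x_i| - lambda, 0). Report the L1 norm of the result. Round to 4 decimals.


Soft-thresholding with lambda = 2.68:
prox(-3.2215) = sign(-3.2215)*max(|-3.2215| - 2.68, 0) = -0.5415
prox(-8.9712) = sign(-8.9712)*max(|-8.9712| - 2.68, 0) = -6.2912
prox(7.0932) = sign(7.0932)*max(|7.0932| - 2.68, 0) = 4.4132
prox(x) = [-0.5415, -6.2912, 4.4132]
||prox(x)||_1 = 0.5415 + 6.2912 + 4.4132 = 11.2459


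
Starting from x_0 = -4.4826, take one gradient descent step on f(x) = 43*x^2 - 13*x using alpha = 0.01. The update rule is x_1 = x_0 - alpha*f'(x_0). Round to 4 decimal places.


We compute the gradient at x_0 and apply the update.
f'(x) = 86*x - 13
f'(-4.4826) = 86*-4.4826 - 13 = -398.5036
x_1 = -4.4826 - 0.01*-398.5036 = -0.4976


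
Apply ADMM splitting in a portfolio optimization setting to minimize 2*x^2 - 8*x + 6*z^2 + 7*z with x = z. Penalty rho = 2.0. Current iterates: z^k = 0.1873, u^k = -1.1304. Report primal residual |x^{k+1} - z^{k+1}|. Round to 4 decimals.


ADMM iteration with rho = 2.0, z^k = 0.1873, u^k = -1.1304
Step 1: x-update.
Minimize 2*x^2 - 8*x + (2.0/2)*(x - 0.1873 - 1.1304)^2
FOC: (2*2 + 2.0)*x = 8 + 2.0*(0.1873 + 1.1304)
x^{k+1} = 1.7726
Step 2: z-update.
Minimize 6*z^2 + 7*z + (2.0/2)*(1.7726 - z - 1.1304)^2
FOC: (2*6 + 2.0)*z = -7 + 2.0*(1.7726 - 1.1304)
z^{k+1} = -0.4083
Step 3: u-update.
u^{k+1} = -1.1304 + 1.7726 + 0.4083 = 1.0504
Step 4: Primal residual = |1.7726 + 0.4083| = 2.1808


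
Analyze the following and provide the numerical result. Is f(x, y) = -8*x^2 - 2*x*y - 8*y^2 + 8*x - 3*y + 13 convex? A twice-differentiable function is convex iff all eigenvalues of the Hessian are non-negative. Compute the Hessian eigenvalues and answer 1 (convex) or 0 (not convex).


The Hessian of f(x,y) = -8*x^2 - 2*x*y - 8*y^2 + 8*x - 3*y + 13 is:
H = [[-16, -2], [-2, -16]]
Trace = -16 - 16 = -32
Determinant = -16*-16 - (-2)^2 = 252
Discriminant = (-32)^2 - 4*252 = 16.0
Eigenvalues: lambda_1 = -18.0, lambda_2 = -14.0
The function is not convex.

0


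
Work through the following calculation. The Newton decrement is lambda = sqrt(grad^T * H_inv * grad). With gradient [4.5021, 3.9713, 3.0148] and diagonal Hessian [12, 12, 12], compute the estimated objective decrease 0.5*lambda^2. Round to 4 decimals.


Step 1: H is diagonal, so H^(-1) * g = [0.3752, 0.3309, 0.2512].
Step 2: g^T H^(-1) g = sum_i g_i^2 / H_ii
  = (4.5021)^2/12 + (3.9713)^2/12 + (3.0148)^2/12
  = 1.6891 + 1.3143 + 0.7574 = 3.7608
Step 3: Objective decrease = 0.5 * g^T H^(-1) g = 1.8804


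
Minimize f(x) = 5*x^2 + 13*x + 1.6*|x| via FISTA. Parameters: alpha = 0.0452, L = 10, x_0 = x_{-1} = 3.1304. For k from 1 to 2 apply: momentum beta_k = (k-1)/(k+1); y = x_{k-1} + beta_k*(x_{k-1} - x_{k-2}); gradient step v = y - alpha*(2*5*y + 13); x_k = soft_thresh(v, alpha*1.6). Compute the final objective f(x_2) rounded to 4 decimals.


FISTA on f(x) = 5*x^2 + 13*x + 1.6*|x|
L = 10, alpha = 0.0452
Iteration 1: beta = 0.0, y = 3.1304 + 0.0*(3.1304 - 3.1304) = 3.1304
  grad(y) = 44.304, v = y - alpha*grad = 1.1279
  prox(v) = soft_thresh(1.1279, 0.0723) = 1.0555
Iteration 2: beta = 0.3333, y = 1.0555 + 0.3333*(1.0555 - 3.1304) = 0.3639
  grad(y) = 16.6392, v = y - alpha*grad = -0.3882
  prox(v) = soft_thresh(-0.3882, 0.0723) = -0.3159
f(x_2) = 5*(-0.3159)^2 + 13*(-0.3159) + 1.6*|-0.3159| = -3.1019


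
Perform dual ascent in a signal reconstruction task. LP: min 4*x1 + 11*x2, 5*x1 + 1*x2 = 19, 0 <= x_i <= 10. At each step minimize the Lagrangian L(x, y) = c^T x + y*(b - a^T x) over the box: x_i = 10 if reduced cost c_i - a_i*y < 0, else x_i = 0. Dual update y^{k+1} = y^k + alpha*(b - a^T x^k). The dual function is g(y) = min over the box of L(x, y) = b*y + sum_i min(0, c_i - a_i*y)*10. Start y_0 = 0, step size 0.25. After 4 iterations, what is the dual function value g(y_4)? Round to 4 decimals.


Dual ascent for LP: min 4*x1 + 11*x2, 5*x1 + 1*x2 = 19, 0 <= x_i <= 10
Step 1: y^k = 0.0, reduced costs: (4.0, 11.0)
  x^k = (0.0, 0.0), subgradient = b - a^T x = 19.0
  y^{k+1} = 0.0 + 0.25*19.0 = 4.75
Step 2: y^k = 4.75, reduced costs: (-19.75, 6.25)
  x^k = (10.0, 0.0), subgradient = b - a^T x = -31.0
  y^{k+1} = 4.75 + 0.25*-31.0 = -3.0
Step 3: y^k = -3.0, reduced costs: (19.0, 14.0)
  x^k = (0.0, 0.0), subgradient = b - a^T x = 19.0
  y^{k+1} = -3.0 + 0.25*19.0 = 1.75
Step 4: y^k = 1.75, reduced costs: (-4.75, 9.25)
  x^k = (10.0, 0.0), subgradient = b - a^T x = -31.0
  y^{k+1} = 1.75 + 0.25*-31.0 = -6.0
Dual objective at y_4 = -6.0: reduced costs (34.0, 17.0), box minimizer x = (0.0, 0.0)
g(y_4) = b*y + (c1 - a1*y)*x1 + (c2 - a2*y)*x2 = 19*(-6.0) + 34.0*0.0 + 17.0*0.0 = -114.0 + 0.0 + 0.0 = -114.0


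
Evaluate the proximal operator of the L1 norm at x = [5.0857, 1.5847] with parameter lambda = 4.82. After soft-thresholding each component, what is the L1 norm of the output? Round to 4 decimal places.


Soft-thresholding with lambda = 4.82:
prox(5.0857) = sign(5.0857)*max(|5.0857| - 4.82, 0) = 0.2657
prox(1.5847) = sign(1.5847)*max(|1.5847| - 4.82, 0) = 0.0
prox(x) = [0.2657, 0.0]
||prox(x)||_1 = 0.2657 + 0.0 = 0.2657


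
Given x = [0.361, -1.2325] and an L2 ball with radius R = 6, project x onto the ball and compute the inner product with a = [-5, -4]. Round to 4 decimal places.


Step 1: Compute ||x|| (intermediates to 6 decimals).
||x|| = sqrt(0.361^2 + (-1.2325)^2) = 1.284281
Step 2: Project.
Since ||x|| <= R, proj = x (no scaling needed).
proj(x) = [0.361, -1.2325]
Step 3: Dot product.
a^T * proj(x) = -5*0.361 - 4*(-1.2325) = 3.125


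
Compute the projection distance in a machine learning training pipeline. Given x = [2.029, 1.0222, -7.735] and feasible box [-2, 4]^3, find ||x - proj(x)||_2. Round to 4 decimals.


Project each component onto [-2, 4].
clip(2.029) = 2.029, clip(1.0222) = 1.0222, clip(-7.735) = -2.0
Projection = [2.029, 1.0222, -2.0]
Squared diffs: [0.0, 0.0, 32.8902]
Distance = sqrt(32.8902) = 5.735


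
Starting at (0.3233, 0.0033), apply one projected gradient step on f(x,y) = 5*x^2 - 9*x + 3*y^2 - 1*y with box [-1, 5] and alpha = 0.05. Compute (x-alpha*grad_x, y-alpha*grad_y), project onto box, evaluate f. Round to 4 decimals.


Step 1: Compute gradient at (0.3233, 0.0033).
grad_x = 2*5*0.3233 - 9 = -5.767
grad_y = 2*3*0.0033 - 1 = -0.9802
Step 2: Gradient step.
x_raw = 0.3233 - 0.05*-5.767 = 0.6117
y_raw = 0.0033 - 0.05*-0.9802 = 0.0523
Step 3: Project onto [-1, 5].
x_proj = clip(0.6117) = 0.6117
y_proj = clip(0.0523) = 0.0523
Step 4: Evaluate f.
f(0.6117, 0.0523) = -3.6784


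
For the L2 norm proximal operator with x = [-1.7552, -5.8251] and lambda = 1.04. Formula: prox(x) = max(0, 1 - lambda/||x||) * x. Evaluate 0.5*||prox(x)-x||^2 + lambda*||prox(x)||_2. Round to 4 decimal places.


Step 1: Compute ||x||.
||x|| = 6.0838
Step 2: Compute scaling factor.
scale = max(0, 1 - 1.04/6.0838) = 0.8291
Step 3: prox(x) = [-1.4552, -4.8293]
||prox(x)|| = 5.0438
Step 4: Proximal objective.
0.5*||prox-x||^2 = 0.5408
lambda*||prox|| = 5.2456
Total = 5.7863


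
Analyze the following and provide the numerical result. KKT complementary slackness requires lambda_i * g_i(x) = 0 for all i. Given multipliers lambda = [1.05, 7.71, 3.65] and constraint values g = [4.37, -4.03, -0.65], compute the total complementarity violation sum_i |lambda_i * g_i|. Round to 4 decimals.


KKT complementary slackness check:
lambda_1 * g_1 = 1.05 * 4.37 = 4.5885
lambda_2 * g_2 = 7.71 * -4.03 = -31.0713
lambda_3 * g_3 = 3.65 * -0.65 = -2.3725
Total violation = 4.5885 + 31.0713 + 2.3725 = 38.0323


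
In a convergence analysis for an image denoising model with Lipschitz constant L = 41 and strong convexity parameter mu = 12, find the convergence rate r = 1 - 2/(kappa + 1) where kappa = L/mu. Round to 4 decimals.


Step 1: Compute the condition number.
kappa = L/mu = 41/12 = 3.4167
Step 2: Compute the convergence rate.
r = 1 - 2/(kappa + 1) = 1 - 2*mu/(L + mu) = (L - mu)/(L + mu) = 29/53 = 0.5472


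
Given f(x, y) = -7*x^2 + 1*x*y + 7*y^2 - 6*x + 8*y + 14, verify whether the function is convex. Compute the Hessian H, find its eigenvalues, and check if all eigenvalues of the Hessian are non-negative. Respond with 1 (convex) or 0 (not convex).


The Hessian of f(x,y) = -7*x^2 + 1*x*y + 7*y^2 - 6*x + 8*y + 14 is:
H = [[-14, 1], [1, 14]]
Trace = -14 + 14 = 0
Determinant = -14*14 - (1)^2 = -197
Discriminant = (0)^2 - 4*-197 = 788.0
Eigenvalues: lambda_1 = -14.0357, lambda_2 = 14.0357
The function is not convex.

0


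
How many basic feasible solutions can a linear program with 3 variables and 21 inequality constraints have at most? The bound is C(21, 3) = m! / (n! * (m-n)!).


Each vertex corresponds to some choice of n active constraints out of m, so the number of vertices is at most C(m, n) = m! / (n!(m-n)!).
m = 21, n = 3
Numerator: 21 * 20 * 19
Denominator: 3! = 6
C(21, 3) = 1330


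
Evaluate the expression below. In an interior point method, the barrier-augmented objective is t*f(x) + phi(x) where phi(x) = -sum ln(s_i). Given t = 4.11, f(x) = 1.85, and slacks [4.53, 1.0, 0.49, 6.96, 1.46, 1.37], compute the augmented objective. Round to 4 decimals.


Step 1: Compute log-barrier.
ln values: [1.5107, 0.0, -0.7133, 1.9402, 0.3784, 0.3148]
phi = -(1.5107 + 0.0 - 0.7133 + 1.9402 + 0.3784 + 0.3148) = -3.4308
Step 2: Compute augmented objective.
t*f(x) = 4.11*1.85 = 7.6035
Total = 7.6035 - 3.4308 = 4.1727


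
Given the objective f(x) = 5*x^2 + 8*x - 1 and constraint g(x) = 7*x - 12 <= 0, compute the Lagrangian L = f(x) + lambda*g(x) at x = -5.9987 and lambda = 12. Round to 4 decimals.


Step 1: Evaluate f(x).
f(-5.9987) = 5*(-5.9987)^2 + 8*(-5.9987) - 1 = 130.9324
Step 2: Evaluate g(x).
g(-5.9987) = 7*-5.9987 - 12 = -53.9909
Step 3: Compute Lagrangian.
L = 130.9324 + 12*-53.9909 = -516.9584


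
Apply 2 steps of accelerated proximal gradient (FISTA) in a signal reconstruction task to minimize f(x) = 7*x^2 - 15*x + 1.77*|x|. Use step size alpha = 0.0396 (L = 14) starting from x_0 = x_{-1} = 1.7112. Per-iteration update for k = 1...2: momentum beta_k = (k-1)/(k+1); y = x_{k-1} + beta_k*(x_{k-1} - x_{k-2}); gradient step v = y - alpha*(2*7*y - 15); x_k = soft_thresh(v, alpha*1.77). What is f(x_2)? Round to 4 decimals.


FISTA on f(x) = 7*x^2 - 15*x + 1.77*|x|
L = 14, alpha = 0.0396
Iteration 1: beta = 0.0, y = 1.7112 + 0.0*(1.7112 - 1.7112) = 1.7112
  grad(y) = 8.9568, v = y - alpha*grad = 1.3565
  prox(v) = soft_thresh(1.3565, 0.0701) = 1.2864
Iteration 2: beta = 0.3333, y = 1.2864 + 0.3333*(1.2864 - 1.7112) = 1.1448
  grad(y) = 1.0275, v = y - alpha*grad = 1.1041
  prox(v) = soft_thresh(1.1041, 0.0701) = 1.034
f(x_2) = 7*1.034^2 - 15*1.034 + 1.77*|1.034| = -6.1957


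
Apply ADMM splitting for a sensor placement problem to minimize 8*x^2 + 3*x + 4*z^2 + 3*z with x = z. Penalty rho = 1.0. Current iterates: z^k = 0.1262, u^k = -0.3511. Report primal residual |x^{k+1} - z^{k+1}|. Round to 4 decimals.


ADMM iteration with rho = 1.0, z^k = 0.1262, u^k = -0.3511
Step 1: x-update.
Minimize 8*x^2 + 3*x + (1.0/2)*(x - 0.1262 - 0.3511)^2
FOC: (2*8 + 1.0)*x = -3 + 1.0*(0.1262 + 0.3511)
x^{k+1} = -0.1484
Step 2: z-update.
Minimize 4*z^2 + 3*z + (1.0/2)*(-0.1484 - z - 0.3511)^2
FOC: (2*4 + 1.0)*z = -3 + 1.0*(-0.1484 - 0.3511)
z^{k+1} = -0.3888
Step 3: u-update.
u^{k+1} = -0.3511 - 0.1484 + 0.3888 = -0.1107
Step 4: Primal residual = |-0.1484 + 0.3888| = 0.2404


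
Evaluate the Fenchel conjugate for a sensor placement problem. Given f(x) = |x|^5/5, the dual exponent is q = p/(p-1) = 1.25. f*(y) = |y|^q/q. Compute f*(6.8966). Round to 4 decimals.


The conjugate exponent q satisfies 1/p + 1/q = 1.
p = 5, so q = 5/(5 - 1) = 1.25
|y|^q = 6.8966^1.25 = 11.1762
f*(6.8966) = 11.1762 / 1.25 = 8.941


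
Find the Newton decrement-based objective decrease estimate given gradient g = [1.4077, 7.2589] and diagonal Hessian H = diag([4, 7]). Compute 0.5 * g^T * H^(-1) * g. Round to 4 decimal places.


Step 1: H is diagonal, so H^(-1) * g = [0.3519, 1.037].
Step 2: g^T H^(-1) g = sum_i g_i^2 / H_ii
  = (1.4077)^2/4 + (7.2589)^2/7
  = 0.4954 + 7.5274 = 8.0228
Step 3: Objective decrease = 0.5 * g^T H^(-1) g = 4.0114


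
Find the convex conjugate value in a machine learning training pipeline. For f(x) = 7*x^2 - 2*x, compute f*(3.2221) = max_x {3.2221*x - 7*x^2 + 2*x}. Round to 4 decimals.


f*(y) = sup_x {y*x - a*x^2 - b*x} = sup_x {(y-b)*x - a*x^2}
FOC: (y - b) - 2a*x = 0 => x* = (y - b)/(2a)
x* = (3.2221 + 2)/(2*7) = 0.373
f*(3.2221) = (y-b)^2/(4a) = (3.2221 + 2)^2/(4*7)
= 27.2703/28 = 0.9739


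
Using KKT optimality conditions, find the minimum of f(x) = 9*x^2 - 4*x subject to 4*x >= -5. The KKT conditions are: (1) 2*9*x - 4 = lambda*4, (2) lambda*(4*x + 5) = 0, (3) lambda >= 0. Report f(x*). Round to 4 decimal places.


Step 1: Try lambda = 0 (constraint inactive).
Stationarity: 2*9*x - 4 = 0
x* = 4/(2*9) = 2/9 = 0.2222 (rounded; the exact value 2/9 is used below)
Check constraint: 4*0.2222 = 0.8888 >= -5 -- satisfied.
Step 2: Compute optimal value.
f(x*) = 9*(2/9)^2 - 4*(2/9) = -0.4444


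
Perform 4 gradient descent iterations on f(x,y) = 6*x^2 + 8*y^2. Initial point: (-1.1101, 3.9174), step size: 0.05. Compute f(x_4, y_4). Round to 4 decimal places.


Gradient descent on f(x,y) = 6*x^2 + 8*y^2.
Starting point: (-1.1101, 3.9174), alpha = 0.05
Step 1: grad_x = 2*6*-1.1101 = -13.3212, grad_y = 2*8*3.9174 = 62.6784
  x_1 = -1.1101 - 0.05*-13.3212 = -0.444
  y_1 = 3.9174 - 0.05*62.6784 = 0.7835
Step 2: grad_x = 2*6*-0.444 = -5.3285, grad_y = 2*8*0.7835 = 12.5357
  x_2 = -0.444 - 0.05*-5.3285 = -0.1776
  y_2 = 0.7835 - 0.05*12.5357 = 0.1567
Step 3: grad_x = 2*6*-0.1776 = -2.1314, grad_y = 2*8*0.1567 = 2.5071
  x_3 = -0.1776 - 0.05*-2.1314 = -0.071
  y_3 = 0.1567 - 0.05*2.5071 = 0.0313
Step 4: grad_x = 2*6*-0.071 = -0.8526, grad_y = 2*8*0.0313 = 0.5014
  x_4 = -0.071 - 0.05*-0.8526 = -0.0284
  y_4 = 0.0313 - 0.05*0.5014 = 0.0063
f(-0.0284, 0.0063) = 6*(-0.0284)^2 + 8*0.0063^2 = 0.0052


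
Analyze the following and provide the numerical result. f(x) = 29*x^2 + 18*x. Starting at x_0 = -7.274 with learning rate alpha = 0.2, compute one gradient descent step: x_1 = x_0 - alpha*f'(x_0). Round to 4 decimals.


We compute the gradient at x_0 and apply the update.
f'(x) = 58*x + 18
f'(-7.274) = 58*-7.274 + 18 = -403.892
x_1 = -7.274 - 0.2*-403.892 = 73.5044


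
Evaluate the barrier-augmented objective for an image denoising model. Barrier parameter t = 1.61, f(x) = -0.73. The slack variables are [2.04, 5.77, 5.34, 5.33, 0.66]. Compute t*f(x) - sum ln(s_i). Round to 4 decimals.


Step 1: Compute log-barrier.
ln values: [0.7129, 1.7527, 1.6752, 1.6734, -0.4155]
phi = -(0.7129 + 1.7527 + 1.6752 + 1.6734 - 0.4155) = -5.3987
Step 2: Compute augmented objective.
t*f(x) = 1.61*-0.73 = -1.1753
Total = -1.1753 - 5.3987 = -6.574


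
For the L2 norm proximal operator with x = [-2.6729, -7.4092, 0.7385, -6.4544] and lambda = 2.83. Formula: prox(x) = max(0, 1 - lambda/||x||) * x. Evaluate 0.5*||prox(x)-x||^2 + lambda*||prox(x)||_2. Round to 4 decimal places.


Step 1: Compute ||x||.
||x|| = 10.2101
Step 2: Compute scaling factor.
scale = max(0, 1 - 2.83/10.2101) = 0.7228
Step 3: prox(x) = [-1.932, -5.3555, 0.5338, -4.6654]
||prox(x)|| = 7.3801
Step 4: Proximal objective.
0.5*||prox-x||^2 = 4.0045
lambda*||prox|| = 20.8857
Total = 24.89


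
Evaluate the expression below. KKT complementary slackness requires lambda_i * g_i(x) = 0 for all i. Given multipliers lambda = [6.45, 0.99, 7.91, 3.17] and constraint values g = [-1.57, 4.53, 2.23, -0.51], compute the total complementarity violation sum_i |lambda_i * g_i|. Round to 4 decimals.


KKT complementary slackness check:
lambda_1 * g_1 = 6.45 * -1.57 = -10.1265
lambda_2 * g_2 = 0.99 * 4.53 = 4.4847
lambda_3 * g_3 = 7.91 * 2.23 = 17.6393
lambda_4 * g_4 = 3.17 * -0.51 = -1.6167
Total violation = 10.1265 + 4.4847 + 17.6393 + 1.6167 = 33.8672


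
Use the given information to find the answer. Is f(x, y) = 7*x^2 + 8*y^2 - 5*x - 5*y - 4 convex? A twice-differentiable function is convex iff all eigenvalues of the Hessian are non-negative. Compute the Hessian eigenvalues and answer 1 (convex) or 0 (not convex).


The Hessian of f(x,y) = 7*x^2 + 8*y^2 - 5*x - 5*y - 4 is:
H = [[14, 0], [0, 16]]
Trace = 14 + 16 = 30
Determinant = 14*16 - (0)^2 = 224
Discriminant = (30)^2 - 4*224 = 4.0
Eigenvalues: lambda_1 = 14.0, lambda_2 = 16.0
The function is convex.

1


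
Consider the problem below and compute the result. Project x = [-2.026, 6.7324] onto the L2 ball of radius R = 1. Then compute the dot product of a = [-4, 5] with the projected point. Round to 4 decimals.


Step 1: Compute ||x|| (intermediates to 6 decimals).
||x|| = sqrt((-2.026)^2 + 6.7324^2) = 7.030639
Step 2: Project.
Since ||x|| > R, scale = R/||x|| = 1/7.030639 = 0.142235, proj(x) = scale * x
proj(x) = [-0.288168, 0.957583]
Step 3: Dot product.
a^T * proj(x) = -4*(-0.288168) + 5*0.957583 = 5.9406


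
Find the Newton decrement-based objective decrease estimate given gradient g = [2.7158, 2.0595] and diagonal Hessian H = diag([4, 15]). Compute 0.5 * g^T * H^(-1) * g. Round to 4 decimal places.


Step 1: H is diagonal, so H^(-1) * g = [0.679, 0.1373].
Step 2: g^T H^(-1) g = sum_i g_i^2 / H_ii
  = (2.7158)^2/4 + (2.0595)^2/15
  = 1.8439 + 0.2828 = 2.1267
Step 3: Objective decrease = 0.5 * g^T H^(-1) g = 1.0633


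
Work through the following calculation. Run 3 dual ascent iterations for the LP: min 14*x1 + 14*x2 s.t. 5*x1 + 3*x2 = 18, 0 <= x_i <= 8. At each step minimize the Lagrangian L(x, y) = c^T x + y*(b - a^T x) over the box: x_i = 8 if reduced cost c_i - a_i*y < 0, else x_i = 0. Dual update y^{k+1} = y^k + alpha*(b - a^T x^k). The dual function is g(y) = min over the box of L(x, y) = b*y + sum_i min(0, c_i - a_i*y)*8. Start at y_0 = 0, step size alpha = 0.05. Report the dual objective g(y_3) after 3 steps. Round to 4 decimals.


Dual ascent for LP: min 14*x1 + 14*x2, 5*x1 + 3*x2 = 18, 0 <= x_i <= 8
Step 1: y^k = 0.0, reduced costs: (14.0, 14.0)
  x^k = (0.0, 0.0), subgradient = b - a^T x = 18.0
  y^{k+1} = 0.0 + 0.05*18.0 = 0.9
Step 2: y^k = 0.9, reduced costs: (9.5, 11.3)
  x^k = (0.0, 0.0), subgradient = b - a^T x = 18.0
  y^{k+1} = 0.9 + 0.05*18.0 = 1.8
Step 3: y^k = 1.8, reduced costs: (5.0, 8.6)
  x^k = (0.0, 0.0), subgradient = b - a^T x = 18.0
  y^{k+1} = 1.8 + 0.05*18.0 = 2.7
Dual objective at y_3 = 2.7: reduced costs (0.5, 5.9), box minimizer x = (0.0, 0.0)
g(y_3) = b*y + (c1 - a1*y)*x1 + (c2 - a2*y)*x2 = 18*2.7 + 0.5*0.0 + 5.9*0.0 = 48.6 + 0.0 + 0.0 = 48.6


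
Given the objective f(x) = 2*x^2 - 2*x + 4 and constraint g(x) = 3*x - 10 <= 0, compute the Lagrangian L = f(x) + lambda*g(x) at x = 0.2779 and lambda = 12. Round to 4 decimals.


Step 1: Evaluate f(x).
f(0.2779) = 2*0.2779^2 - 2*0.2779 + 4 = 3.5987
Step 2: Evaluate g(x).
g(0.2779) = 3*0.2779 - 10 = -9.1663
Step 3: Compute Lagrangian.
L = 3.5987 + 12*-9.1663 = -106.3969


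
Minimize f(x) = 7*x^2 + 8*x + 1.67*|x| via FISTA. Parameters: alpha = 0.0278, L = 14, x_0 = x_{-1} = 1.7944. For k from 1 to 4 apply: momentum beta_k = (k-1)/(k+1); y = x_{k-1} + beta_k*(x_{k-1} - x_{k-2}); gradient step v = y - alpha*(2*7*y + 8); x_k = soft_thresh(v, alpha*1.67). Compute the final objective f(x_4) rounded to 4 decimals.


FISTA on f(x) = 7*x^2 + 8*x + 1.67*|x|
L = 14, alpha = 0.0278
Iteration 1: beta = 0.0, y = 1.7944 + 0.0*(1.7944 - 1.7944) = 1.7944
  grad(y) = 33.1216, v = y - alpha*grad = 0.8736
  prox(v) = soft_thresh(0.8736, 0.0464) = 0.8272
Iteration 2: beta = 0.3333, y = 0.8272 + 0.3333*(0.8272 - 1.7944) = 0.5048
  grad(y) = 15.0671, v = y - alpha*grad = 0.0859
  prox(v) = soft_thresh(0.0859, 0.0464) = 0.0395
Iteration 3: beta = 0.5, y = 0.0395 + 0.5*(0.0395 - 0.8272) = -0.3543
  grad(y) = 3.0392, v = y - alpha*grad = -0.4388
  prox(v) = soft_thresh(-0.4388, 0.0464) = -0.3924
Iteration 4: beta = 0.6, y = -0.3924 + 0.6*(-0.3924 - 0.0395) = -0.6516
  grad(y) = -1.1218, v = y - alpha*grad = -0.6204
  prox(v) = soft_thresh(-0.6204, 0.0464) = -0.5739
f(x_4) = 7*(-0.5739)^2 + 8*(-0.5739) + 1.67*|-0.5739| = -1.3272


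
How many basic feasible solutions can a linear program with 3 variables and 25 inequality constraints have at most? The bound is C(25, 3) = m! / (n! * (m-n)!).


Each vertex corresponds to some choice of n active constraints out of m, so the number of vertices is at most C(m, n) = m! / (n!(m-n)!).
m = 25, n = 3
Numerator: 25 * 24 * 23
Denominator: 3! = 6
C(25, 3) = 2300


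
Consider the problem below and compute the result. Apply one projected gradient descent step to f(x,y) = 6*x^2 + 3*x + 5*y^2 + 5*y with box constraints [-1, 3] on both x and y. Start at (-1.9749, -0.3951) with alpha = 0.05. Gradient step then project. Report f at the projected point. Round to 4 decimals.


Step 1: Compute gradient at (-1.9749, -0.3951).
grad_x = 2*6*-1.9749 + 3 = -20.6988
grad_y = 2*5*-0.3951 + 5 = 1.049
Step 2: Gradient step.
x_raw = -1.9749 - 0.05*-20.6988 = -0.94
y_raw = -0.3951 - 0.05*1.049 = -0.4476
Step 3: Project onto [-1, 3].
x_proj = clip(-0.94) = -0.94
y_proj = clip(-0.4476) = -0.4476
Step 4: Evaluate f.
f(-0.94, -0.4476) = 1.245


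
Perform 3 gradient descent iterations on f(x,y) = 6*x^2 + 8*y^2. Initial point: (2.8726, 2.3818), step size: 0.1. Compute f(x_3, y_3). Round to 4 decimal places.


Gradient descent on f(x,y) = 6*x^2 + 8*y^2.
Starting point: (2.8726, 2.3818), alpha = 0.1
Step 1: grad_x = 2*6*2.8726 = 34.4712, grad_y = 2*8*2.3818 = 38.1088
  x_1 = 2.8726 - 0.1*34.4712 = -0.5745
  y_1 = 2.3818 - 0.1*38.1088 = -1.4291
Step 2: grad_x = 2*6*-0.5745 = -6.8942, grad_y = 2*8*-1.4291 = -22.8653
  x_2 = -0.5745 - 0.1*-6.8942 = 0.1149
  y_2 = -1.4291 - 0.1*-22.8653 = 0.8574
Step 3: grad_x = 2*6*0.1149 = 1.3788, grad_y = 2*8*0.8574 = 13.7192
  x_3 = 0.1149 - 0.1*1.3788 = -0.023
  y_3 = 0.8574 - 0.1*13.7192 = -0.5145
f(-0.023, -0.5145) = 6*(-0.023)^2 + 8*(-0.5145)^2 = 2.1206


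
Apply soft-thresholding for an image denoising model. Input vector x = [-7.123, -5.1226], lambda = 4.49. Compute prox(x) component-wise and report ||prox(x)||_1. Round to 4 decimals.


Soft-thresholding with lambda = 4.49:
prox(-7.123) = sign(-7.123)*max(|-7.123| - 4.49, 0) = -2.633
prox(-5.1226) = sign(-5.1226)*max(|-5.1226| - 4.49, 0) = -0.6326
prox(x) = [-2.633, -0.6326]
||prox(x)||_1 = 2.633 + 0.6326 = 3.2656


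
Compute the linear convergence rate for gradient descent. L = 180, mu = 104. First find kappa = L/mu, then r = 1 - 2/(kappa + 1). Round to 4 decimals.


Step 1: Compute the condition number.
kappa = L/mu = 180/104 = 1.7308
Step 2: Compute the convergence rate.
r = 1 - 2/(kappa + 1) = 1 - 2*mu/(L + mu) = (L - mu)/(L + mu) = 76/284 = 0.2676


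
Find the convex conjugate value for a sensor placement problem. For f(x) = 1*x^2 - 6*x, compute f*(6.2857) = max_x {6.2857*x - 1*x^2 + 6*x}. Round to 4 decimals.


f*(y) = sup_x {y*x - a*x^2 - b*x} = sup_x {(y-b)*x - a*x^2}
FOC: (y - b) - 2a*x = 0 => x* = (y - b)/(2a)
x* = (6.2857 + 6)/(2*1) = 6.1429
f*(6.2857) = (y-b)^2/(4a) = (6.2857 + 6)^2/(4*1)
= 150.9384/4 = 37.7346


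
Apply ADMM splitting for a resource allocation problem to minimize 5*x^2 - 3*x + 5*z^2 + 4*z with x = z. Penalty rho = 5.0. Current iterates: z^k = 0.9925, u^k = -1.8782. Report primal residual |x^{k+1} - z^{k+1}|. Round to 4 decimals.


ADMM iteration with rho = 5.0, z^k = 0.9925, u^k = -1.8782
Step 1: x-update.
Minimize 5*x^2 - 3*x + (5.0/2)*(x - 0.9925 - 1.8782)^2
FOC: (2*5 + 5.0)*x = 3 + 5.0*(0.9925 + 1.8782)
x^{k+1} = 1.1569
Step 2: z-update.
Minimize 5*z^2 + 4*z + (5.0/2)*(1.1569 - z - 1.8782)^2
FOC: (2*5 + 5.0)*z = -4 + 5.0*(1.1569 - 1.8782)
z^{k+1} = -0.5071
Step 3: u-update.
u^{k+1} = -1.8782 + 1.1569 + 0.5071 = -0.2142
Step 4: Primal residual = |1.1569 + 0.5071| = 1.664


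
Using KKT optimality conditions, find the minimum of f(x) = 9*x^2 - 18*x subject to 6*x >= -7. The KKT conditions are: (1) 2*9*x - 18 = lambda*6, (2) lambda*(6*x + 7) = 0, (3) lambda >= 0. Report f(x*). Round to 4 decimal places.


Step 1: Try lambda = 0 (constraint inactive).
Stationarity: 2*9*x - 18 = 0
x* = 18/(2*9) = 1.0
Check constraint: 6*1.0 = 6.0 >= -7 -- satisfied.
Step 2: Compute optimal value.
f(x*) = 9*1.0^2 - 18*1.0 = -9.0


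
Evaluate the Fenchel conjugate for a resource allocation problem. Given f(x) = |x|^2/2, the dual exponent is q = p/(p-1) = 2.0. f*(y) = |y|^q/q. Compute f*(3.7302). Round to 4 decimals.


The conjugate exponent q satisfies 1/p + 1/q = 1.
p = 2, so q = 2/(2 - 1) = 2.0
|y|^q = 3.7302^2.0 = 13.9144
f*(3.7302) = 13.9144 / 2.0 = 6.9572


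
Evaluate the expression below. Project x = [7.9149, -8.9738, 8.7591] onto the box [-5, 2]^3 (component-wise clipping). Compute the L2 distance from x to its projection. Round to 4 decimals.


Project each component onto [-5, 2].
clip(7.9149) = 2.0, clip(-8.9738) = -5.0, clip(8.7591) = 2.0
Projection = [2.0, -5.0, 2.0]
Squared diffs: [34.986, 15.7911, 45.6854]
Distance = sqrt(96.4625) = 9.8215


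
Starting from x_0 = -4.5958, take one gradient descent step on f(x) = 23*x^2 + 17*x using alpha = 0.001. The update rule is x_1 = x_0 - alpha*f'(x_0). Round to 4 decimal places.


We compute the gradient at x_0 and apply the update.
f'(x) = 46*x + 17
f'(-4.5958) = 46*-4.5958 + 17 = -194.4068
x_1 = -4.5958 - 0.001*-194.4068 = -4.4014


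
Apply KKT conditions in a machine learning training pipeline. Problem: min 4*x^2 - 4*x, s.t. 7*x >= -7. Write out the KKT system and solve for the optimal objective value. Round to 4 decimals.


Step 1: Try lambda = 0 (constraint inactive).
Stationarity: 2*4*x - 4 = 0
x* = 4/(2*4) = 0.5
Check constraint: 7*0.5 = 3.5 >= -7 -- satisfied.
Step 2: Compute optimal value.
f(x*) = 4*0.5^2 - 4*0.5 = -1.0


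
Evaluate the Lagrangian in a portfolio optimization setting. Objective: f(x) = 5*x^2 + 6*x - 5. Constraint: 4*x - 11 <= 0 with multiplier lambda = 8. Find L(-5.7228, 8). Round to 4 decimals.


Step 1: Evaluate f(x).
f(-5.7228) = 5*(-5.7228)^2 + 6*(-5.7228) - 5 = 124.4154
Step 2: Evaluate g(x).
g(-5.7228) = 4*-5.7228 - 11 = -33.8912
Step 3: Compute Lagrangian.
L = 124.4154 + 8*-33.8912 = -146.7142


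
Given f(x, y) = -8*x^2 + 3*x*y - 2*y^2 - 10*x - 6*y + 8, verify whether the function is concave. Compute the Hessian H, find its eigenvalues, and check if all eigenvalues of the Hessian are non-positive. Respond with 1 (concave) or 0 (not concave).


The Hessian of f(x,y) = -8*x^2 + 3*x*y - 2*y^2 - 10*x - 6*y + 8 is:
H = [[-16, 3], [3, -4]]
Trace = -16 - 4 = -20
Determinant = -16*-4 - (3)^2 = 55
Discriminant = (-20)^2 - 4*55 = 180.0
Eigenvalues: lambda_1 = -16.7082, lambda_2 = -3.2918
The function is concave.

1


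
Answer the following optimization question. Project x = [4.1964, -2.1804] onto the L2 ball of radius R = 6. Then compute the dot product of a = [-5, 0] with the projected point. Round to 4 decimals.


Step 1: Compute ||x|| (intermediates to 6 decimals).
||x|| = sqrt(4.1964^2 + (-2.1804)^2) = 4.72905
Step 2: Project.
Since ||x|| <= R, proj = x (no scaling needed).
proj(x) = [4.1964, -2.1804]
Step 3: Dot product.
a^T * proj(x) = -5*4.1964 + 0*(-2.1804) = -20.982


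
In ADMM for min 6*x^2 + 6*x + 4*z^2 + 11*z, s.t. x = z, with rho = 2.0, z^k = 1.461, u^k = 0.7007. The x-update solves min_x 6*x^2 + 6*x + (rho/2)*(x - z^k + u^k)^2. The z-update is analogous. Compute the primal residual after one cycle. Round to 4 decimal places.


ADMM iteration with rho = 2.0, z^k = 1.461, u^k = 0.7007
Step 1: x-update.
Minimize 6*x^2 + 6*x + (2.0/2)*(x - 1.461 + 0.7007)^2
FOC: (2*6 + 2.0)*x = -6 + 2.0*(1.461 - 0.7007)
x^{k+1} = -0.32
Step 2: z-update.
Minimize 4*z^2 + 11*z + (2.0/2)*(-0.32 - z + 0.7007)^2
FOC: (2*4 + 2.0)*z = -11 + 2.0*(-0.32 + 0.7007)
z^{k+1} = -1.0239
Step 3: u-update.
u^{k+1} = 0.7007 - 0.32 + 1.0239 = 1.4046
Step 4: Primal residual = |-0.32 + 1.0239| = 0.7039


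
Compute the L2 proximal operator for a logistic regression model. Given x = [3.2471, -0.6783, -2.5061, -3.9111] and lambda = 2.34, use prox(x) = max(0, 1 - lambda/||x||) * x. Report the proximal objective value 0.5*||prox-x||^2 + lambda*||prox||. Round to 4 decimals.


Step 1: Compute ||x||.
||x|| = 5.708
Step 2: Compute scaling factor.
scale = max(0, 1 - 2.34/5.708) = 0.59
Step 3: prox(x) = [1.9159, -0.4002, -1.4787, -2.3077]
||prox(x)|| = 3.368
Step 4: Proximal objective.
0.5*||prox-x||^2 = 2.7378
lambda*||prox|| = 7.8811
Total = 10.6189


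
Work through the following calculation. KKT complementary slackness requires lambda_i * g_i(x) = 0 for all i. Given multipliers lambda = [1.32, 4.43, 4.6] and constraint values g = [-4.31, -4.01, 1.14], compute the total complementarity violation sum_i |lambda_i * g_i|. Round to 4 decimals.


KKT complementary slackness check:
lambda_1 * g_1 = 1.32 * -4.31 = -5.6892
lambda_2 * g_2 = 4.43 * -4.01 = -17.7643
lambda_3 * g_3 = 4.6 * 1.14 = 5.244
Total violation = 5.6892 + 17.7643 + 5.244 = 28.6975


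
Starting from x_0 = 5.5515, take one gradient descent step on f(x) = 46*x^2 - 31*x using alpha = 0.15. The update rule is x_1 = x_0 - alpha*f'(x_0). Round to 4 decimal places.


We compute the gradient at x_0 and apply the update.
f'(x) = 92*x - 31
f'(5.5515) = 92*5.5515 - 31 = 479.738
x_1 = 5.5515 - 0.15*479.738 = -66.4092


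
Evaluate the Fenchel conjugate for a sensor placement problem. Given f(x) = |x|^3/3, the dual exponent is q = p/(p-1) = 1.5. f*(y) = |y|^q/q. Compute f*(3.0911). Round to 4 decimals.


The conjugate exponent q satisfies 1/p + 1/q = 1.
p = 3, so q = 3/(3 - 1) = 1.5
|y|^q = 3.0911^1.5 = 5.4346
f*(3.0911) = 5.4346 / 1.5 = 3.6231


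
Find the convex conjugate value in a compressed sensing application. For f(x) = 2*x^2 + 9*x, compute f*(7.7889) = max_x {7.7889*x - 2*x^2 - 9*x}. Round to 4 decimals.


f*(y) = sup_x {y*x - a*x^2 - b*x} = sup_x {(y-b)*x - a*x^2}
FOC: (y - b) - 2a*x = 0 => x* = (y - b)/(2a)
x* = (7.7889 - 9)/(2*2) = -0.3028
f*(7.7889) = (y-b)^2/(4a) = (7.7889 - 9)^2/(4*2)
= 1.4668/8 = 0.1833


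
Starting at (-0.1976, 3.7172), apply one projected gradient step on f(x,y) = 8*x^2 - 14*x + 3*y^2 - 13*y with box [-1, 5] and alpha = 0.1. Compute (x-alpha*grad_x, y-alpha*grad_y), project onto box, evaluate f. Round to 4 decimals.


Step 1: Compute gradient at (-0.1976, 3.7172).
grad_x = 2*8*-0.1976 - 14 = -17.1616
grad_y = 2*3*3.7172 - 13 = 9.3032
Step 2: Gradient step.
x_raw = -0.1976 - 0.1*-17.1616 = 1.5186
y_raw = 3.7172 - 0.1*9.3032 = 2.7869
Step 3: Project onto [-1, 5].
x_proj = clip(1.5186) = 1.5186
y_proj = clip(2.7869) = 2.7869
Step 4: Evaluate f.
f(1.5186, 2.7869) = -15.741


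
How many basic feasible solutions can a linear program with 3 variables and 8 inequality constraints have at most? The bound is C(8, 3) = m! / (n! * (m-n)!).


Each vertex corresponds to some choice of n active constraints out of m, so the number of vertices is at most C(m, n) = m! / (n!(m-n)!).
m = 8, n = 3
Numerator: 8 * 7 * 6
Denominator: 3! = 6
C(8, 3) = 56


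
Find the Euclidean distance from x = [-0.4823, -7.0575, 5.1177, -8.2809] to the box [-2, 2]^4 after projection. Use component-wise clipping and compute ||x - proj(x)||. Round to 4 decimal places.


Project each component onto [-2, 2].
clip(-0.4823) = -0.4823, clip(-7.0575) = -2.0, clip(5.1177) = 2.0, clip(-8.2809) = -2.0
Projection = [-0.4823, -2.0, 2.0, -2.0]
Squared diffs: [0.0, 25.5783, 9.7201, 39.4497]
Distance = sqrt(74.7481) = 8.6457


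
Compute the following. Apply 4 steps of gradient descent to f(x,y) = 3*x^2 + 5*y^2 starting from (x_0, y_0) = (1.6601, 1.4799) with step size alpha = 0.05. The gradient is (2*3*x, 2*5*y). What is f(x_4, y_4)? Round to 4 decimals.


Gradient descent on f(x,y) = 3*x^2 + 5*y^2.
Starting point: (1.6601, 1.4799), alpha = 0.05
Step 1: grad_x = 2*3*1.6601 = 9.9606, grad_y = 2*5*1.4799 = 14.799
  x_1 = 1.6601 - 0.05*9.9606 = 1.1621
  y_1 = 1.4799 - 0.05*14.799 = 0.74
Step 2: grad_x = 2*3*1.1621 = 6.9724, grad_y = 2*5*0.74 = 7.3995
  x_2 = 1.1621 - 0.05*6.9724 = 0.8134
  y_2 = 0.74 - 0.05*7.3995 = 0.37
Step 3: grad_x = 2*3*0.8134 = 4.8807, grad_y = 2*5*0.37 = 3.6998
  x_3 = 0.8134 - 0.05*4.8807 = 0.5694
  y_3 = 0.37 - 0.05*3.6998 = 0.185
Step 4: grad_x = 2*3*0.5694 = 3.4165, grad_y = 2*5*0.185 = 1.8499
  x_4 = 0.5694 - 0.05*3.4165 = 0.3986
  y_4 = 0.185 - 0.05*1.8499 = 0.0925
f(0.3986, 0.0925) = 3*0.3986^2 + 5*0.0925^2 = 0.5194


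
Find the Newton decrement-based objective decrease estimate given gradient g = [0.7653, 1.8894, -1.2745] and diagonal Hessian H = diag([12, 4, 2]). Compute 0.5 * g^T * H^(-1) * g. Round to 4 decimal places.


Step 1: H is diagonal, so H^(-1) * g = [0.0638, 0.4724, -0.6373].
Step 2: g^T H^(-1) g = sum_i g_i^2 / H_ii
  = (0.7653)^2/12 + (1.8894)^2/4 + (-1.2745)^2/2
  = 0.0488 + 0.8925 + 0.8122 = 1.7534
Step 3: Objective decrease = 0.5 * g^T H^(-1) g = 0.8767


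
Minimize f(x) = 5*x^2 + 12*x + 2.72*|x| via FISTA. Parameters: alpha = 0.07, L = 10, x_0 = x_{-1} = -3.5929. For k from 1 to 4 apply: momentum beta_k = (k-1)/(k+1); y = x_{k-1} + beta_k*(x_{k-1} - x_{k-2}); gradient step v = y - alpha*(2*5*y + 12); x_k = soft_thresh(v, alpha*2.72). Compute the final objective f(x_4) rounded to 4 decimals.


FISTA on f(x) = 5*x^2 + 12*x + 2.72*|x|
L = 10, alpha = 0.07
Iteration 1: beta = 0.0, y = -3.5929 + 0.0*(-3.5929 + 3.5929) = -3.5929
  grad(y) = -23.929, v = y - alpha*grad = -1.9179
  prox(v) = soft_thresh(-1.9179, 0.1904) = -1.7275
Iteration 2: beta = 0.3333, y = -1.7275 + 0.3333*(-1.7275 + 3.5929) = -1.1057
  grad(y) = 0.9434, v = y - alpha*grad = -1.1717
  prox(v) = soft_thresh(-1.1717, 0.1904) = -0.9813
Iteration 3: beta = 0.5, y = -0.9813 + 0.5*(-0.9813 + 1.7275) = -0.6082
  grad(y) = 5.9179, v = y - alpha*grad = -1.0225
  prox(v) = soft_thresh(-1.0225, 0.1904) = -0.8321
Iteration 4: beta = 0.6, y = -0.8321 + 0.6*(-0.8321 + 0.9813) = -0.7425
  grad(y) = 4.5748, v = y - alpha*grad = -1.0628
  prox(v) = soft_thresh(-1.0628, 0.1904) = -0.8724
f(x_4) = 5*(-0.8724)^2 + 12*(-0.8724) + 2.72*|-0.8724| = -4.2904


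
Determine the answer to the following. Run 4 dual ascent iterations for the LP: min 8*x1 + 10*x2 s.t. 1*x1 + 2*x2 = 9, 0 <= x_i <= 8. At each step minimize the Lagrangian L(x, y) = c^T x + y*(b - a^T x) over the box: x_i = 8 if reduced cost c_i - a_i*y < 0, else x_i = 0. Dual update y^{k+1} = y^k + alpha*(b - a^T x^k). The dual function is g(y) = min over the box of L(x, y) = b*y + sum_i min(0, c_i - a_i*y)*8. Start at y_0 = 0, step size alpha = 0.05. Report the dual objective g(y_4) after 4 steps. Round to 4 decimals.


Dual ascent for LP: min 8*x1 + 10*x2, 1*x1 + 2*x2 = 9, 0 <= x_i <= 8
Step 1: y^k = 0.0, reduced costs: (8.0, 10.0)
  x^k = (0.0, 0.0), subgradient = b - a^T x = 9.0
  y^{k+1} = 0.0 + 0.05*9.0 = 0.45
Step 2: y^k = 0.45, reduced costs: (7.55, 9.1)
  x^k = (0.0, 0.0), subgradient = b - a^T x = 9.0
  y^{k+1} = 0.45 + 0.05*9.0 = 0.9
Step 3: y^k = 0.9, reduced costs: (7.1, 8.2)
  x^k = (0.0, 0.0), subgradient = b - a^T x = 9.0
  y^{k+1} = 0.9 + 0.05*9.0 = 1.35
Step 4: y^k = 1.35, reduced costs: (6.65, 7.3)
  x^k = (0.0, 0.0), subgradient = b - a^T x = 9.0
  y^{k+1} = 1.35 + 0.05*9.0 = 1.8
Dual objective at y_4 = 1.8: reduced costs (6.2, 6.4), box minimizer x = (0.0, 0.0)
g(y_4) = b*y + (c1 - a1*y)*x1 + (c2 - a2*y)*x2 = 9*1.8 + 6.2*0.0 + 6.4*0.0 = 16.2 + 0.0 + 0.0 = 16.2


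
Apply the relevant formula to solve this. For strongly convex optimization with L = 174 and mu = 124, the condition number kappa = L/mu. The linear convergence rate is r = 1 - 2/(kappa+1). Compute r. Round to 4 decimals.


Step 1: Compute the condition number.
kappa = L/mu = 174/124 = 1.4032
Step 2: Compute the convergence rate.
r = 1 - 2/(kappa + 1) = 1 - 2*mu/(L + mu) = (L - mu)/(L + mu) = 50/298 = 0.1678


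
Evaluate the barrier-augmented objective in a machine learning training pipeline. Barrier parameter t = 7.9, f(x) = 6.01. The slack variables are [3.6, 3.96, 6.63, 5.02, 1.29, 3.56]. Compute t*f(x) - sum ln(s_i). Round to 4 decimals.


Step 1: Compute log-barrier.
ln values: [1.2809, 1.3762, 1.8916, 1.6134, 0.2546, 1.2698]
phi = -(1.2809 + 1.3762 + 1.8916 + 1.6134 + 0.2546 + 1.2698) = -7.6866
Step 2: Compute augmented objective.
t*f(x) = 7.9*6.01 = 47.479
Total = 47.479 - 7.6866 = 39.7924


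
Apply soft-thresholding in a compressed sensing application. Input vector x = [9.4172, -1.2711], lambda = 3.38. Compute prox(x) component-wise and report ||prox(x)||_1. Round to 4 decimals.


Soft-thresholding with lambda = 3.38:
prox(9.4172) = sign(9.4172)*max(|9.4172| - 3.38, 0) = 6.0372
prox(-1.2711) = sign(-1.2711)*max(|-1.2711| - 3.38, 0) = 0.0
prox(x) = [6.0372, 0.0]
||prox(x)||_1 = 6.0372 + 0.0 = 6.0372


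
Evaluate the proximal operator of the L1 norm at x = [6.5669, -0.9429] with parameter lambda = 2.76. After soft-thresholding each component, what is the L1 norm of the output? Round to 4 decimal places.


Soft-thresholding with lambda = 2.76:
prox(6.5669) = sign(6.5669)*max(|6.5669| - 2.76, 0) = 3.8069
prox(-0.9429) = sign(-0.9429)*max(|-0.9429| - 2.76, 0) = 0.0
prox(x) = [3.8069, 0.0]
||prox(x)||_1 = 3.8069 + 0.0 = 3.8069


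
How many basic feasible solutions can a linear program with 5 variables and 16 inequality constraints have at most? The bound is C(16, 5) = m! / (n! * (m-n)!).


Each vertex corresponds to some choice of n active constraints out of m, so the number of vertices is at most C(m, n) = m! / (n!(m-n)!).
m = 16, n = 5
Numerator: 16 * 15 * 14 * 13 * 12
Denominator: 5! = 120
C(16, 5) = 4368


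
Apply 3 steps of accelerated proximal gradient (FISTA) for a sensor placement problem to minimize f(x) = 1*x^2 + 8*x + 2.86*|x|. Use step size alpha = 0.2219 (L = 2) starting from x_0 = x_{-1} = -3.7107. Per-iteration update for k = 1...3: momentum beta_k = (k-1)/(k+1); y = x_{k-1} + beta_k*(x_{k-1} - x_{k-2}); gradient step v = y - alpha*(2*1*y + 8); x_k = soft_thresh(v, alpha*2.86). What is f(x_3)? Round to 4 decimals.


FISTA on f(x) = 1*x^2 + 8*x + 2.86*|x|
L = 2, alpha = 0.2219
Iteration 1: beta = 0.0, y = -3.7107 + 0.0*(-3.7107 + 3.7107) = -3.7107
  grad(y) = 0.5786, v = y - alpha*grad = -3.8391
  prox(v) = soft_thresh(-3.8391, 0.6346) = -3.2045
Iteration 2: beta = 0.3333, y = -3.2045 + 0.3333*(-3.2045 + 3.7107) = -3.0357
  grad(y) = 1.9286, v = y - alpha*grad = -3.4637
  prox(v) = soft_thresh(-3.4637, 0.6346) = -2.829
Iteration 3: beta = 0.5, y = -2.829 + 0.5*(-2.829 + 3.2045) = -2.6413
  grad(y) = 2.7174, v = y - alpha*grad = -3.2443
  prox(v) = soft_thresh(-3.2443, 0.6346) = -2.6097
f(x_3) = 1*(-2.6097)^2 + 8*(-2.6097) + 2.86*|-2.6097| = -6.6033
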